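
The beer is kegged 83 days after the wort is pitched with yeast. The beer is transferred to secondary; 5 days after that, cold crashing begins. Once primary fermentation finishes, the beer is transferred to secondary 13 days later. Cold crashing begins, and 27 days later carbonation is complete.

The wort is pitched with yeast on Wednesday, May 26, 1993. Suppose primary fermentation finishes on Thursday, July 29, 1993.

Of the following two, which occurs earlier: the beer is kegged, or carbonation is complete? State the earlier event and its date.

The beer is kegged — Tuesday, August 17, 1993

The wort is pitched with yeast: May 26, 1993.
The beer is kegged: May 26, 1993 + 83 days = Aug 17, 1993.
Primary fermentation finishes: Jul 29, 1993.
The beer is transferred to secondary: Jul 29, 1993 + 13 days = Aug 11, 1993.
Cold crashing begins: Aug 11, 1993 + 5 days = Aug 16, 1993.
Carbonation is complete: Aug 16, 1993 + 27 days = Sep 12, 1993.
Comparing: the beer is kegged on Aug 17, 1993 vs carbonation is complete on Sep 12, 1993. Earlier: the beer is kegged.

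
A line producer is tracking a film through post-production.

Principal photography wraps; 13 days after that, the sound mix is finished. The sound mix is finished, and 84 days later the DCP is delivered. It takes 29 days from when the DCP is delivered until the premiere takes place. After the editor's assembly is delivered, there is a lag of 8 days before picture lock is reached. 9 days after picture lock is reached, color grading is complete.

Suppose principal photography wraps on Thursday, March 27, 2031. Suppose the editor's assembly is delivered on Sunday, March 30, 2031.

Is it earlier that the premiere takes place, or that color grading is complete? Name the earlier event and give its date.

Principal photography wraps: Mar 27, 2031.
The sound mix is finished: Mar 27, 2031 + 13 days = Apr 9, 2031.
The DCP is delivered: Apr 9, 2031 + 84 days = Jul 2, 2031.
The premiere takes place: Jul 2, 2031 + 29 days = Jul 31, 2031.
The editor's assembly is delivered: Mar 30, 2031.
Picture lock is reached: Mar 30, 2031 + 8 days = Apr 7, 2031.
Color grading is complete: Apr 7, 2031 + 9 days = Apr 16, 2031.
Comparing: the premiere takes place on Jul 31, 2031 vs color grading is complete on Apr 16, 2031. Earlier: color grading is complete.

Color grading is complete — Wednesday, April 16, 2031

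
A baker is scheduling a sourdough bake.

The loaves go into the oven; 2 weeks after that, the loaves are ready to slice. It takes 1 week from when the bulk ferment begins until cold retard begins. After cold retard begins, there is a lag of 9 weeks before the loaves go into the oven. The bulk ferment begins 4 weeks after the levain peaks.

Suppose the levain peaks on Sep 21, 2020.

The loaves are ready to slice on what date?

Jan 11, 2021

The levain peaks: Sep 21, 2020.
The bulk ferment begins: Sep 21, 2020 + 4 weeks = Oct 19, 2020.
Cold retard begins: Oct 19, 2020 + 1 week = Oct 26, 2020.
The loaves go into the oven: Oct 26, 2020 + 9 weeks = Dec 28, 2020.
The loaves are ready to slice: Dec 28, 2020 + 2 weeks = Jan 11, 2021.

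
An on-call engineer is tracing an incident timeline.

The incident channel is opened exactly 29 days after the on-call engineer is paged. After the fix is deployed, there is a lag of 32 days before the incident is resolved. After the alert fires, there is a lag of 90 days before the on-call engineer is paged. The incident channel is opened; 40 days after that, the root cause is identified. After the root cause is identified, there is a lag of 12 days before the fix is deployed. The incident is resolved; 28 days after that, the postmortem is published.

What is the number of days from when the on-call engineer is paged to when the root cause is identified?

69 days

Causal path: the on-call engineer is paged → the incident channel is opened → the root cause is identified.
Total delay along the path: 29 + 40 = 69 days.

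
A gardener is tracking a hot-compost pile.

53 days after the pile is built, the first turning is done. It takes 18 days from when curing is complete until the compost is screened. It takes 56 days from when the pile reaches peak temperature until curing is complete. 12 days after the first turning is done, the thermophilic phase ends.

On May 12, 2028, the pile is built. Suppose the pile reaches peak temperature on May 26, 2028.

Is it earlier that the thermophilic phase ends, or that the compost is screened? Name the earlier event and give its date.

The thermophilic phase ends — Jul 16, 2028

The pile is built: May 12, 2028.
The first turning is done: May 12, 2028 + 53 days = Jul 4, 2028.
The thermophilic phase ends: Jul 4, 2028 + 12 days = Jul 16, 2028.
The pile reaches peak temperature: May 26, 2028.
Curing is complete: May 26, 2028 + 56 days = Jul 21, 2028.
The compost is screened: Jul 21, 2028 + 18 days = Aug 8, 2028.
Comparing: the thermophilic phase ends on Jul 16, 2028 vs the compost is screened on Aug 8, 2028. Earlier: the thermophilic phase ends.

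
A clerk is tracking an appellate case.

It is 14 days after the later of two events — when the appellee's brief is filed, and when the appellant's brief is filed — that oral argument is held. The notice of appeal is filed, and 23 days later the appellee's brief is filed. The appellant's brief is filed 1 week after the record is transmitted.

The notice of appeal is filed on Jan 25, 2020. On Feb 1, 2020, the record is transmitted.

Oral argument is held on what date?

The notice of appeal is filed: Jan 25, 2020.
The appellee's brief is filed: Jan 25, 2020 + 23 days = Feb 17, 2020.
The record is transmitted: Feb 1, 2020.
The appellant's brief is filed: Feb 1, 2020 + 1 week = Feb 8, 2020.
Both prerequisites met — the appellee's brief is filed (Feb 17, 2020), the appellant's brief is filed (Feb 8, 2020); the later is Feb 17, 2020.
Oral argument is held: Feb 17, 2020 + 14 days = Mar 2, 2020.

Mar 2, 2020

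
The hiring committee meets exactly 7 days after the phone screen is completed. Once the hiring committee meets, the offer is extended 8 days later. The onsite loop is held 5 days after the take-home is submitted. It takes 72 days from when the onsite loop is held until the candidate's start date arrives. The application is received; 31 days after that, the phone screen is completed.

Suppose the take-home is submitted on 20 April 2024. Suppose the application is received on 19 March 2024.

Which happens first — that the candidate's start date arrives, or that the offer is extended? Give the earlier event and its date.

The offer is extended — 4 May 2024

The take-home is submitted: Apr 20, 2024.
The onsite loop is held: Apr 20, 2024 + 5 days = Apr 25, 2024.
The candidate's start date arrives: Apr 25, 2024 + 72 days = Jul 6, 2024.
The application is received: Mar 19, 2024.
The phone screen is completed: Mar 19, 2024 + 31 days = Apr 19, 2024.
The hiring committee meets: Apr 19, 2024 + 7 days = Apr 26, 2024.
The offer is extended: Apr 26, 2024 + 8 days = May 4, 2024.
Comparing: the candidate's start date arrives on Jul 6, 2024 vs the offer is extended on May 4, 2024. Earlier: the offer is extended.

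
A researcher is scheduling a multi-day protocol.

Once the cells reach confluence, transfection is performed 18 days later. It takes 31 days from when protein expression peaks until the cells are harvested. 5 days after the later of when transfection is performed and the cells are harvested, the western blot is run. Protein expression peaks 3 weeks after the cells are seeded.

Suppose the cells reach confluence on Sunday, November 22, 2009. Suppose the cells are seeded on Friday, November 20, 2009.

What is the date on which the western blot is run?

The cells reach confluence: Nov 22, 2009.
Transfection is performed: Nov 22, 2009 + 18 days = Dec 10, 2009.
The cells are seeded: Nov 20, 2009.
Protein expression peaks: Nov 20, 2009 + 3 weeks = Dec 11, 2009.
The cells are harvested: Dec 11, 2009 + 31 days = Jan 11, 2010.
Both prerequisites met — transfection is performed (Dec 10, 2009), the cells are harvested (Jan 11, 2010); the later is Jan 11, 2010.
The western blot is run: Jan 11, 2010 + 5 days = Jan 16, 2010.

Saturday, January 16, 2010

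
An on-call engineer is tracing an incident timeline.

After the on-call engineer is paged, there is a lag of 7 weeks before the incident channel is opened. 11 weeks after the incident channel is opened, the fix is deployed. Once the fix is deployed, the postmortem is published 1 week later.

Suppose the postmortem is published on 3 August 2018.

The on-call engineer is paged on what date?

23 March 2018

The postmortem is published: Aug 3, 2018.
The fix is deployed: Aug 3, 2018 − 1 week = Jul 27, 2018.
The incident channel is opened: Jul 27, 2018 − 11 weeks = May 11, 2018.
The on-call engineer is paged: May 11, 2018 − 7 weeks = Mar 23, 2018.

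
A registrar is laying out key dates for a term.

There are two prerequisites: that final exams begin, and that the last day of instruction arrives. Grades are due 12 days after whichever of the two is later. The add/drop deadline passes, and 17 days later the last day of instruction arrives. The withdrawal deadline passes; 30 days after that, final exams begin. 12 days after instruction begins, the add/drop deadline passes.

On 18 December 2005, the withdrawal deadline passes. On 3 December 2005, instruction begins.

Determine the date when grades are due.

The withdrawal deadline passes: Dec 18, 2005.
Final exams begin: Dec 18, 2005 + 30 days = Jan 17, 2006.
Instruction begins: Dec 3, 2005.
The add/drop deadline passes: Dec 3, 2005 + 12 days = Dec 15, 2005.
The last day of instruction arrives: Dec 15, 2005 + 17 days = Jan 1, 2006.
Both prerequisites met — final exams begin (Jan 17, 2006), the last day of instruction arrives (Jan 1, 2006); the later is Jan 17, 2006.
Grades are due: Jan 17, 2006 + 12 days = Jan 29, 2006.

29 January 2006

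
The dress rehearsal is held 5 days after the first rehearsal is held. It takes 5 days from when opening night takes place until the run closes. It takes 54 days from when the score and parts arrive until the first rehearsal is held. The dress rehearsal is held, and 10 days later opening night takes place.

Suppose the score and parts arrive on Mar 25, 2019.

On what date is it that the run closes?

The score and parts arrive: Mar 25, 2019.
The first rehearsal is held: Mar 25, 2019 + 54 days = May 18, 2019.
The dress rehearsal is held: May 18, 2019 + 5 days = May 23, 2019.
Opening night takes place: May 23, 2019 + 10 days = Jun 2, 2019.
The run closes: Jun 2, 2019 + 5 days = Jun 7, 2019.

Jun 7, 2019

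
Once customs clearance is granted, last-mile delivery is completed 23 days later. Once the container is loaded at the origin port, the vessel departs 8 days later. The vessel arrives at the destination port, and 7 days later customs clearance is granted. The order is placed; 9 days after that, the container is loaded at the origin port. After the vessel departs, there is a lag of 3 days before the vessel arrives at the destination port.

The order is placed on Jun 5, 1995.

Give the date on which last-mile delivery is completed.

The order is placed: Jun 5, 1995.
The container is loaded at the origin port: Jun 5, 1995 + 9 days = Jun 14, 1995.
The vessel departs: Jun 14, 1995 + 8 days = Jun 22, 1995.
The vessel arrives at the destination port: Jun 22, 1995 + 3 days = Jun 25, 1995.
Customs clearance is granted: Jun 25, 1995 + 7 days = Jul 2, 1995.
Last-mile delivery is completed: Jul 2, 1995 + 23 days = Jul 25, 1995.

Jul 25, 1995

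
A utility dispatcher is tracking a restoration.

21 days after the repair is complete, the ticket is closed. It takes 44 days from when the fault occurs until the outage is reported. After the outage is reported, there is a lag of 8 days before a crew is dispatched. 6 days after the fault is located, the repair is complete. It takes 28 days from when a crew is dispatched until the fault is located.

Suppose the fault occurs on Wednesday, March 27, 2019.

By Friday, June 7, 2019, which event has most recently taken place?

A crew is dispatched

The fault occurs: Mar 27, 2019.
The outage is reported: Mar 27, 2019 + 44 days = May 10, 2019.
A crew is dispatched: May 10, 2019 + 8 days = May 18, 2019.
The fault is located: May 18, 2019 + 28 days = Jun 15, 2019.
The repair is complete: Jun 15, 2019 + 6 days = Jun 21, 2019.
The ticket is closed: Jun 21, 2019 + 21 days = Jul 12, 2019.
Jun 7, 2019 falls between when a crew is dispatched (May 18, 2019) and when the fault is located (Jun 15, 2019).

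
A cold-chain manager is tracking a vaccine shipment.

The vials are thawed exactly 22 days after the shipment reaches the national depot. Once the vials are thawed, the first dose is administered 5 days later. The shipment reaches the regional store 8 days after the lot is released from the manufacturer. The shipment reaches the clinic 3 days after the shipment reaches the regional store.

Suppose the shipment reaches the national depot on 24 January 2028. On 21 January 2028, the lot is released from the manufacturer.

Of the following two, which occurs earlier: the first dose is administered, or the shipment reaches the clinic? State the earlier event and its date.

The shipment reaches the national depot: Jan 24, 2028.
The vials are thawed: Jan 24, 2028 + 22 days = Feb 15, 2028.
The first dose is administered: Feb 15, 2028 + 5 days = Feb 20, 2028.
The lot is released from the manufacturer: Jan 21, 2028.
The shipment reaches the regional store: Jan 21, 2028 + 8 days = Jan 29, 2028.
The shipment reaches the clinic: Jan 29, 2028 + 3 days = Feb 1, 2028.
Comparing: the first dose is administered on Feb 20, 2028 vs the shipment reaches the clinic on Feb 1, 2028. Earlier: the shipment reaches the clinic.

The shipment reaches the clinic — 1 February 2028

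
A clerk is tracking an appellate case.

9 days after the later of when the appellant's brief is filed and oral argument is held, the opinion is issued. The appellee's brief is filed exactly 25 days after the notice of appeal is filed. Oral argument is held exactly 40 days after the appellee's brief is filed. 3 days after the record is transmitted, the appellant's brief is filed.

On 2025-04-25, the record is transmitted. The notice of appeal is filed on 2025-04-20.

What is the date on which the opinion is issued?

2025-07-03

The record is transmitted: Apr 25, 2025.
The appellant's brief is filed: Apr 25, 2025 + 3 days = Apr 28, 2025.
The notice of appeal is filed: Apr 20, 2025.
The appellee's brief is filed: Apr 20, 2025 + 25 days = May 15, 2025.
Oral argument is held: May 15, 2025 + 40 days = Jun 24, 2025.
Both prerequisites met — the appellant's brief is filed (Apr 28, 2025), oral argument is held (Jun 24, 2025); the later is Jun 24, 2025.
The opinion is issued: Jun 24, 2025 + 9 days = Jul 3, 2025.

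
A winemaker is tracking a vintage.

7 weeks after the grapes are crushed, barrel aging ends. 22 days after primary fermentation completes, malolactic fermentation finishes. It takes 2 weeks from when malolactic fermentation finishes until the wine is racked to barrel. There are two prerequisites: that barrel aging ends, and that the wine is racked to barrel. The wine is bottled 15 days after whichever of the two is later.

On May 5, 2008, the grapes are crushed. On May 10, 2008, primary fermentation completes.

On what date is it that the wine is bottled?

The grapes are crushed: May 5, 2008.
Barrel aging ends: May 5, 2008 + 7 weeks = Jun 23, 2008.
Primary fermentation completes: May 10, 2008.
Malolactic fermentation finishes: May 10, 2008 + 22 days = Jun 1, 2008.
The wine is racked to barrel: Jun 1, 2008 + 2 weeks = Jun 15, 2008.
Both prerequisites met — barrel aging ends (Jun 23, 2008), the wine is racked to barrel (Jun 15, 2008); the later is Jun 23, 2008.
The wine is bottled: Jun 23, 2008 + 15 days = Jul 8, 2008.

July 8, 2008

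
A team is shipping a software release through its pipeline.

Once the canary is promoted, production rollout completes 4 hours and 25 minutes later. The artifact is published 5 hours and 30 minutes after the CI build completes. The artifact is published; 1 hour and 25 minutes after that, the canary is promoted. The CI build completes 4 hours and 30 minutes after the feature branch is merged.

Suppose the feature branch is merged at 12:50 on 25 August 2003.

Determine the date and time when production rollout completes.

04:40 on 26 August 2003

The feature branch is merged: 12:50 Aug 25, 2003.
The CI build completes: 12:50 Aug 25, 2003 + 4h30m = 17:20 Aug 25, 2003.
The artifact is published: 17:20 Aug 25, 2003 + 5h30m = 22:50 Aug 25, 2003.
The canary is promoted: 22:50 Aug 25, 2003 + 1h25m = 00:15 Aug 26, 2003.
Production rollout completes: 00:15 Aug 26, 2003 + 4h25m = 04:40 Aug 26, 2003.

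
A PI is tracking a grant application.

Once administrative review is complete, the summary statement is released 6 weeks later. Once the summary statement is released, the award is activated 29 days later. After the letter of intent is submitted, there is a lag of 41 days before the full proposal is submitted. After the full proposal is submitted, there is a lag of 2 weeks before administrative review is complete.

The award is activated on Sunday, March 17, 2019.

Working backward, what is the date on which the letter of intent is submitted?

Sunday, November 11, 2018

The award is activated: Mar 17, 2019.
The summary statement is released: Mar 17, 2019 − 29 days = Feb 16, 2019.
Administrative review is complete: Feb 16, 2019 − 6 weeks = Jan 5, 2019.
The full proposal is submitted: Jan 5, 2019 − 2 weeks = Dec 22, 2018.
The letter of intent is submitted: Dec 22, 2018 − 41 days = Nov 11, 2018.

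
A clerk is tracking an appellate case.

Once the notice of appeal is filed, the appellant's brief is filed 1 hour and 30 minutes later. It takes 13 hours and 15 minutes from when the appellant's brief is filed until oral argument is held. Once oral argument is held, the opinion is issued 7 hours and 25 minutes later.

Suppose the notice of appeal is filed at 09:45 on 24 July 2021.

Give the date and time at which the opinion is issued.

07:55 on 25 July 2021

The notice of appeal is filed: 09:45 Jul 24, 2021.
The appellant's brief is filed: 09:45 Jul 24, 2021 + 1h30m = 11:15 Jul 24, 2021.
Oral argument is held: 11:15 Jul 24, 2021 + 13h15m = 00:30 Jul 25, 2021.
The opinion is issued: 00:30 Jul 25, 2021 + 7h25m = 07:55 Jul 25, 2021.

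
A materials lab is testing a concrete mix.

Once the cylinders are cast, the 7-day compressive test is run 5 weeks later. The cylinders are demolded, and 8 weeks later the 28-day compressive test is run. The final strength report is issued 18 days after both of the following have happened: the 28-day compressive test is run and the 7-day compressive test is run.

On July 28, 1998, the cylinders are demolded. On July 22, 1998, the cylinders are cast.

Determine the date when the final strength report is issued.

October 10, 1998

The cylinders are demolded: Jul 28, 1998.
The 28-day compressive test is run: Jul 28, 1998 + 8 weeks = Sep 22, 1998.
The cylinders are cast: Jul 22, 1998.
The 7-day compressive test is run: Jul 22, 1998 + 5 weeks = Aug 26, 1998.
Both prerequisites met — the 28-day compressive test is run (Sep 22, 1998), the 7-day compressive test is run (Aug 26, 1998); the later is Sep 22, 1998.
The final strength report is issued: Sep 22, 1998 + 18 days = Oct 10, 1998.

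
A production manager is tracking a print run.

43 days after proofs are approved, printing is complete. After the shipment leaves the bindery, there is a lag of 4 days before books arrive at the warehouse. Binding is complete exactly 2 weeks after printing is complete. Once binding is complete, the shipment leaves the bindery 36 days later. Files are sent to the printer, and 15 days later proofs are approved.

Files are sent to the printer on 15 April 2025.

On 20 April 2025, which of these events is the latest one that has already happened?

Files are sent to the printer

Files are sent to the printer: Apr 15, 2025.
Proofs are approved: Apr 15, 2025 + 15 days = Apr 30, 2025.
Printing is complete: Apr 30, 2025 + 43 days = Jun 12, 2025.
Binding is complete: Jun 12, 2025 + 2 weeks = Jun 26, 2025.
The shipment leaves the bindery: Jun 26, 2025 + 36 days = Aug 1, 2025.
Books arrive at the warehouse: Aug 1, 2025 + 4 days = Aug 5, 2025.
Apr 20, 2025 falls between when files are sent to the printer (Apr 15, 2025) and when proofs are approved (Apr 30, 2025).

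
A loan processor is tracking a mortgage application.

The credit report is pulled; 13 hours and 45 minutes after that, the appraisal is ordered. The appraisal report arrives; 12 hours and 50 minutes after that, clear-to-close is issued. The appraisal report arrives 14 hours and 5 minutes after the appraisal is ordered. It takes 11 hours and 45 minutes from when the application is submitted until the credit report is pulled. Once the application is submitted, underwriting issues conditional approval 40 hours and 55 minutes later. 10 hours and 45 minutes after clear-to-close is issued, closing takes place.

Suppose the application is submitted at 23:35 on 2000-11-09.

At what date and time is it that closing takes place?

14:45 on 2000-11-12

The application is submitted: 23:35 Nov 9, 2000.
The credit report is pulled: 23:35 Nov 9, 2000 + 11h45m = 11:20 Nov 10, 2000.
The appraisal is ordered: 11:20 Nov 10, 2000 + 13h45m = 01:05 Nov 11, 2000.
The appraisal report arrives: 01:05 Nov 11, 2000 + 14h05m = 15:10 Nov 11, 2000.
Clear-to-close is issued: 15:10 Nov 11, 2000 + 12h50m = 04:00 Nov 12, 2000.
Closing takes place: 04:00 Nov 12, 2000 + 10h45m = 14:45 Nov 12, 2000.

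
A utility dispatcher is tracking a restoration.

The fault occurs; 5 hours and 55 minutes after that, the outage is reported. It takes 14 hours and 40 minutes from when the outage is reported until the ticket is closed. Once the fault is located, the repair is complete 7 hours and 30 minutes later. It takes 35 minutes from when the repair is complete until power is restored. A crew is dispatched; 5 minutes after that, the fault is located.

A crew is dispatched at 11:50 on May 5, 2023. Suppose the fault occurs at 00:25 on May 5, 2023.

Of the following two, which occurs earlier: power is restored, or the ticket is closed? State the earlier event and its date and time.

A crew is dispatched: 11:50 May 5, 2023.
The fault is located: 11:50 May 5, 2023 + 5m = 11:55 May 5, 2023.
The repair is complete: 11:55 May 5, 2023 + 7h30m = 19:25 May 5, 2023.
Power is restored: 19:25 May 5, 2023 + 35m = 20:00 May 5, 2023.
The fault occurs: 00:25 May 5, 2023.
The outage is reported: 00:25 May 5, 2023 + 5h55m = 06:20 May 5, 2023.
The ticket is closed: 06:20 May 5, 2023 + 14h40m = 21:00 May 5, 2023.
Comparing: power is restored at 20:00 May 5, 2023 vs the ticket is closed at 21:00 May 5, 2023. Earlier: power is restored.

Power is restored — 20:00 on May 5, 2023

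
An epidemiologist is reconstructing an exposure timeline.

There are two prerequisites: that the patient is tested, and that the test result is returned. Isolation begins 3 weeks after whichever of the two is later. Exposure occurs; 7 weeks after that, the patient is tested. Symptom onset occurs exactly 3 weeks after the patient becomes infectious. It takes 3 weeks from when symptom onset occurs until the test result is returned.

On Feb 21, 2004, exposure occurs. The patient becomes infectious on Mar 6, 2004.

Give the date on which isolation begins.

Exposure occurs: Feb 21, 2004.
The patient is tested: Feb 21, 2004 + 7 weeks = Apr 10, 2004.
The patient becomes infectious: Mar 6, 2004.
Symptom onset occurs: Mar 6, 2004 + 3 weeks = Mar 27, 2004.
The test result is returned: Mar 27, 2004 + 3 weeks = Apr 17, 2004.
Both prerequisites met — the patient is tested (Apr 10, 2004), the test result is returned (Apr 17, 2004); the later is Apr 17, 2004.
Isolation begins: Apr 17, 2004 + 3 weeks = May 8, 2004.

May 8, 2004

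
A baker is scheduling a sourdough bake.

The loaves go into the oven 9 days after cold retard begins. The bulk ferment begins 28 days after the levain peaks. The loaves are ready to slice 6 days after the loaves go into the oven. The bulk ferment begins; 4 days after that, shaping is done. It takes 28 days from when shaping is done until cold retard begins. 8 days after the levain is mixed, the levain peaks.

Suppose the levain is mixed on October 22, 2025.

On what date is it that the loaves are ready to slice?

January 13, 2026

The levain is mixed: Oct 22, 2025.
The levain peaks: Oct 22, 2025 + 8 days = Oct 30, 2025.
The bulk ferment begins: Oct 30, 2025 + 28 days = Nov 27, 2025.
Shaping is done: Nov 27, 2025 + 4 days = Dec 1, 2025.
Cold retard begins: Dec 1, 2025 + 28 days = Dec 29, 2025.
The loaves go into the oven: Dec 29, 2025 + 9 days = Jan 7, 2026.
The loaves are ready to slice: Jan 7, 2026 + 6 days = Jan 13, 2026.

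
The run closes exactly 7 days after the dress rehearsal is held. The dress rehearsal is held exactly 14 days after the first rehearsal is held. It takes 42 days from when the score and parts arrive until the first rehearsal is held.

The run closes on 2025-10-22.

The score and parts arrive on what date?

The run closes: Oct 22, 2025.
The dress rehearsal is held: Oct 22, 2025 − 7 days = Oct 15, 2025.
The first rehearsal is held: Oct 15, 2025 − 14 days = Oct 1, 2025.
The score and parts arrive: Oct 1, 2025 − 42 days = Aug 20, 2025.

2025-08-20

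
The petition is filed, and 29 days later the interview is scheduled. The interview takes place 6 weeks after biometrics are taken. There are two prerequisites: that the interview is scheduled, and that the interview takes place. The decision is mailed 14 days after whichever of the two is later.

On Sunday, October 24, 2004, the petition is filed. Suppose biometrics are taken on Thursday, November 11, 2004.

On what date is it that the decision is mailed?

The petition is filed: Oct 24, 2004.
The interview is scheduled: Oct 24, 2004 + 29 days = Nov 22, 2004.
Biometrics are taken: Nov 11, 2004.
The interview takes place: Nov 11, 2004 + 6 weeks = Dec 23, 2004.
Both prerequisites met — the interview is scheduled (Nov 22, 2004), the interview takes place (Dec 23, 2004); the later is Dec 23, 2004.
The decision is mailed: Dec 23, 2004 + 14 days = Jan 6, 2005.

Thursday, January 6, 2005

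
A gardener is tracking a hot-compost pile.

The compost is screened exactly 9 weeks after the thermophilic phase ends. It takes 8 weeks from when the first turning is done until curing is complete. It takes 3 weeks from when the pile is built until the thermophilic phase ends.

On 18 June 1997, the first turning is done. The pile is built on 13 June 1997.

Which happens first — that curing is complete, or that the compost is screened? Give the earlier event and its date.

Curing is complete — 13 August 1997

The first turning is done: Jun 18, 1997.
Curing is complete: Jun 18, 1997 + 8 weeks = Aug 13, 1997.
The pile is built: Jun 13, 1997.
The thermophilic phase ends: Jun 13, 1997 + 3 weeks = Jul 4, 1997.
The compost is screened: Jul 4, 1997 + 9 weeks = Sep 5, 1997.
Comparing: curing is complete on Aug 13, 1997 vs the compost is screened on Sep 5, 1997. Earlier: curing is complete.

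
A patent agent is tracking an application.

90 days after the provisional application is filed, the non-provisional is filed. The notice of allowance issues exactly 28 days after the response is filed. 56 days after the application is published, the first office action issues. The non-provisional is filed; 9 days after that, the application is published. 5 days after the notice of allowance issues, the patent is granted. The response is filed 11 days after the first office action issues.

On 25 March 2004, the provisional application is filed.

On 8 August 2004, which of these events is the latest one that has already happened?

The application is published

The provisional application is filed: Mar 25, 2004.
The non-provisional is filed: Mar 25, 2004 + 90 days = Jun 23, 2004.
The application is published: Jun 23, 2004 + 9 days = Jul 2, 2004.
The first office action issues: Jul 2, 2004 + 56 days = Aug 27, 2004.
The response is filed: Aug 27, 2004 + 11 days = Sep 7, 2004.
The notice of allowance issues: Sep 7, 2004 + 28 days = Oct 5, 2004.
The patent is granted: Oct 5, 2004 + 5 days = Oct 10, 2004.
Aug 8, 2004 falls between when the application is published (Jul 2, 2004) and when the first office action issues (Aug 27, 2004).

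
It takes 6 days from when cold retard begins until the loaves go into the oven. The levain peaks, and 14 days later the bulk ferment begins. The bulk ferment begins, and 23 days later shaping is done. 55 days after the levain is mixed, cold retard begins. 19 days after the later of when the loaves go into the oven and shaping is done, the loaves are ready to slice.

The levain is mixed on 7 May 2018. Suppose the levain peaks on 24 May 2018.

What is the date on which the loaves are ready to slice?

The levain is mixed: May 7, 2018.
Cold retard begins: May 7, 2018 + 55 days = Jul 1, 2018.
The loaves go into the oven: Jul 1, 2018 + 6 days = Jul 7, 2018.
The levain peaks: May 24, 2018.
The bulk ferment begins: May 24, 2018 + 14 days = Jun 7, 2018.
Shaping is done: Jun 7, 2018 + 23 days = Jun 30, 2018.
Both prerequisites met — the loaves go into the oven (Jul 7, 2018), shaping is done (Jun 30, 2018); the later is Jul 7, 2018.
The loaves are ready to slice: Jul 7, 2018 + 19 days = Jul 26, 2018.

26 July 2018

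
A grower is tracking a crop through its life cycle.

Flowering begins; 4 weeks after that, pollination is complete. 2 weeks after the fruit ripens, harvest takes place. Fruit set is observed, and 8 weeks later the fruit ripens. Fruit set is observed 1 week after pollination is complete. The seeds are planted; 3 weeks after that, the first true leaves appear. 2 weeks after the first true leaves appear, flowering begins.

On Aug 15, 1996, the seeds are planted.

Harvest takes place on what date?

Jan 2, 1997

The seeds are planted: Aug 15, 1996.
The first true leaves appear: Aug 15, 1996 + 3 weeks = Sep 5, 1996.
Flowering begins: Sep 5, 1996 + 2 weeks = Sep 19, 1996.
Pollination is complete: Sep 19, 1996 + 4 weeks = Oct 17, 1996.
Fruit set is observed: Oct 17, 1996 + 1 week = Oct 24, 1996.
The fruit ripens: Oct 24, 1996 + 8 weeks = Dec 19, 1996.
Harvest takes place: Dec 19, 1996 + 2 weeks = Jan 2, 1997.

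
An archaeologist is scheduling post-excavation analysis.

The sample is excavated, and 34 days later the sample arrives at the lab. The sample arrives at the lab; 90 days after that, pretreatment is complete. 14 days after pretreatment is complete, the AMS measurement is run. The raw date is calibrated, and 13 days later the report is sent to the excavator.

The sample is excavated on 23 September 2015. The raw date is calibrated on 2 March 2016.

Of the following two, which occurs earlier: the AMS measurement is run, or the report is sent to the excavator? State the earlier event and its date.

The AMS measurement is run — 8 February 2016

The sample is excavated: Sep 23, 2015.
The sample arrives at the lab: Sep 23, 2015 + 34 days = Oct 27, 2015.
Pretreatment is complete: Oct 27, 2015 + 90 days = Jan 25, 2016.
The AMS measurement is run: Jan 25, 2016 + 14 days = Feb 8, 2016.
The raw date is calibrated: Mar 2, 2016.
The report is sent to the excavator: Mar 2, 2016 + 13 days = Mar 15, 2016.
Comparing: the AMS measurement is run on Feb 8, 2016 vs the report is sent to the excavator on Mar 15, 2016. Earlier: the AMS measurement is run.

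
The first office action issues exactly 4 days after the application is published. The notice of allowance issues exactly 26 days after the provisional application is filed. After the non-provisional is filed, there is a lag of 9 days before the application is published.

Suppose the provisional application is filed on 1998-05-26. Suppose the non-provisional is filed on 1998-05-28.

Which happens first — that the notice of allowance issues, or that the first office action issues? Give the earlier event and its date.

The provisional application is filed: May 26, 1998.
The notice of allowance issues: May 26, 1998 + 26 days = Jun 21, 1998.
The non-provisional is filed: May 28, 1998.
The application is published: May 28, 1998 + 9 days = Jun 6, 1998.
The first office action issues: Jun 6, 1998 + 4 days = Jun 10, 1998.
Comparing: the notice of allowance issues on Jun 21, 1998 vs the first office action issues on Jun 10, 1998. Earlier: the first office action issues.

The first office action issues — 1998-06-10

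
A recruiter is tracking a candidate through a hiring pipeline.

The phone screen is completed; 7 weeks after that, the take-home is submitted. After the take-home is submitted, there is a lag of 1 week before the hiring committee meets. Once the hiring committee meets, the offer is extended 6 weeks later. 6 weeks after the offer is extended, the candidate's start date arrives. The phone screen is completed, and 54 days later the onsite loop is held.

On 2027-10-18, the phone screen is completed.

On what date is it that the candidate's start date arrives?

2028-03-06

The phone screen is completed: Oct 18, 2027.
The take-home is submitted: Oct 18, 2027 + 7 weeks = Dec 6, 2027.
The hiring committee meets: Dec 6, 2027 + 1 week = Dec 13, 2027.
The offer is extended: Dec 13, 2027 + 6 weeks = Jan 24, 2028.
The candidate's start date arrives: Jan 24, 2028 + 6 weeks = Mar 6, 2028.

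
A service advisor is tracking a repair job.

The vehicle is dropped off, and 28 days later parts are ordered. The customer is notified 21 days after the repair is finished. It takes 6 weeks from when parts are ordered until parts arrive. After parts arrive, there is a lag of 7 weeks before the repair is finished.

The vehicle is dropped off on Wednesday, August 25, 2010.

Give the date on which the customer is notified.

Wednesday, January 12, 2011

The vehicle is dropped off: Aug 25, 2010.
Parts are ordered: Aug 25, 2010 + 28 days = Sep 22, 2010.
Parts arrive: Sep 22, 2010 + 6 weeks = Nov 3, 2010.
The repair is finished: Nov 3, 2010 + 7 weeks = Dec 22, 2010.
The customer is notified: Dec 22, 2010 + 21 days = Jan 12, 2011.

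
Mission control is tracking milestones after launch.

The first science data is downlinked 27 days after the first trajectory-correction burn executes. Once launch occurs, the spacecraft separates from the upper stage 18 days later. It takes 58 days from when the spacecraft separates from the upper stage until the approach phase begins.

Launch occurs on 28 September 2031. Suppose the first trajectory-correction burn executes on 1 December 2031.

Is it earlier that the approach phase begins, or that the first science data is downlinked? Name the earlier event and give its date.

The approach phase begins — 13 December 2031

Launch occurs: Sep 28, 2031.
The spacecraft separates from the upper stage: Sep 28, 2031 + 18 days = Oct 16, 2031.
The approach phase begins: Oct 16, 2031 + 58 days = Dec 13, 2031.
The first trajectory-correction burn executes: Dec 1, 2031.
The first science data is downlinked: Dec 1, 2031 + 27 days = Dec 28, 2031.
Comparing: the approach phase begins on Dec 13, 2031 vs the first science data is downlinked on Dec 28, 2031. Earlier: the approach phase begins.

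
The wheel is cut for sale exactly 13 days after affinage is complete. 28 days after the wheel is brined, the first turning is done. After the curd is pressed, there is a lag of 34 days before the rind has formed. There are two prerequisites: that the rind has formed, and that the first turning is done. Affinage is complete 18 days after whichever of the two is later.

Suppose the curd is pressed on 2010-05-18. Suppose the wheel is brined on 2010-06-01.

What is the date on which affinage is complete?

2010-07-17

The curd is pressed: May 18, 2010.
The rind has formed: May 18, 2010 + 34 days = Jun 21, 2010.
The wheel is brined: Jun 1, 2010.
The first turning is done: Jun 1, 2010 + 28 days = Jun 29, 2010.
Both prerequisites met — the rind has formed (Jun 21, 2010), the first turning is done (Jun 29, 2010); the later is Jun 29, 2010.
Affinage is complete: Jun 29, 2010 + 18 days = Jul 17, 2010.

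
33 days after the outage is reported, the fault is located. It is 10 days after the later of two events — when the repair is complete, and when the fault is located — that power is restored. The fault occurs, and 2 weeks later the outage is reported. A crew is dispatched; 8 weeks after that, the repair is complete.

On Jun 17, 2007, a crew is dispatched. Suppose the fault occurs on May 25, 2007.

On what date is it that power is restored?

A crew is dispatched: Jun 17, 2007.
The repair is complete: Jun 17, 2007 + 8 weeks = Aug 12, 2007.
The fault occurs: May 25, 2007.
The outage is reported: May 25, 2007 + 2 weeks = Jun 8, 2007.
The fault is located: Jun 8, 2007 + 33 days = Jul 11, 2007.
Both prerequisites met — the repair is complete (Aug 12, 2007), the fault is located (Jul 11, 2007); the later is Aug 12, 2007.
Power is restored: Aug 12, 2007 + 10 days = Aug 22, 2007.

Aug 22, 2007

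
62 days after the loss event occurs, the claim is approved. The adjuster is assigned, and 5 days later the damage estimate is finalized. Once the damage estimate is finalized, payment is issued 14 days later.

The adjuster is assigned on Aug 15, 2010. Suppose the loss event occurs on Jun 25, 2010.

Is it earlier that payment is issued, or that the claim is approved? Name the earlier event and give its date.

The adjuster is assigned: Aug 15, 2010.
The damage estimate is finalized: Aug 15, 2010 + 5 days = Aug 20, 2010.
Payment is issued: Aug 20, 2010 + 14 days = Sep 3, 2010.
The loss event occurs: Jun 25, 2010.
The claim is approved: Jun 25, 2010 + 62 days = Aug 26, 2010.
Comparing: payment is issued on Sep 3, 2010 vs the claim is approved on Aug 26, 2010. Earlier: the claim is approved.

The claim is approved — Aug 26, 2010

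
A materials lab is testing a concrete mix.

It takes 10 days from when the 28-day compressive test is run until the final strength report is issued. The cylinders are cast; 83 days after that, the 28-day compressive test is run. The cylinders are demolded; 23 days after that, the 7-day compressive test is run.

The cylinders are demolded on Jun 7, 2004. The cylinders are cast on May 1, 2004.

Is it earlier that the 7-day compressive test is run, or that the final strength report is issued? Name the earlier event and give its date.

The 7-day compressive test is run — Jun 30, 2004

The cylinders are demolded: Jun 7, 2004.
The 7-day compressive test is run: Jun 7, 2004 + 23 days = Jun 30, 2004.
The cylinders are cast: May 1, 2004.
The 28-day compressive test is run: May 1, 2004 + 83 days = Jul 23, 2004.
The final strength report is issued: Jul 23, 2004 + 10 days = Aug 2, 2004.
Comparing: the 7-day compressive test is run on Jun 30, 2004 vs the final strength report is issued on Aug 2, 2004. Earlier: the 7-day compressive test is run.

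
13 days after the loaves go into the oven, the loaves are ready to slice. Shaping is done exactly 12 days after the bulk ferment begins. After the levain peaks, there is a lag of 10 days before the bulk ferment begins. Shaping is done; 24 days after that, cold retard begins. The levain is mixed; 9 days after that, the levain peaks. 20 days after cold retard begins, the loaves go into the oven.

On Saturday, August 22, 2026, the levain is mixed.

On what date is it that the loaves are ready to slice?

The levain is mixed: Aug 22, 2026.
The levain peaks: Aug 22, 2026 + 9 days = Aug 31, 2026.
The bulk ferment begins: Aug 31, 2026 + 10 days = Sep 10, 2026.
Shaping is done: Sep 10, 2026 + 12 days = Sep 22, 2026.
Cold retard begins: Sep 22, 2026 + 24 days = Oct 16, 2026.
The loaves go into the oven: Oct 16, 2026 + 20 days = Nov 5, 2026.
The loaves are ready to slice: Nov 5, 2026 + 13 days = Nov 18, 2026.

Wednesday, November 18, 2026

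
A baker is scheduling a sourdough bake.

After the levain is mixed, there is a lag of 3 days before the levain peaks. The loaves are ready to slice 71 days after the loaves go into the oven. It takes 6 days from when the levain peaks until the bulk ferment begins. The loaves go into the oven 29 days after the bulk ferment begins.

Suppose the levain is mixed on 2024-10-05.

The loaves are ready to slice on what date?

2025-01-22

The levain is mixed: Oct 5, 2024.
The levain peaks: Oct 5, 2024 + 3 days = Oct 8, 2024.
The bulk ferment begins: Oct 8, 2024 + 6 days = Oct 14, 2024.
The loaves go into the oven: Oct 14, 2024 + 29 days = Nov 12, 2024.
The loaves are ready to slice: Nov 12, 2024 + 71 days = Jan 22, 2025.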